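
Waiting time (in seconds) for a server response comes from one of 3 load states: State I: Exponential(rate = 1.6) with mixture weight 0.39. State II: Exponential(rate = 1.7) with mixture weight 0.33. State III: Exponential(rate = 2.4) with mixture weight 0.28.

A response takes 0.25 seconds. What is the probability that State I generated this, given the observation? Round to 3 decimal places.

0.363

P(component k | x) = P(Z=k)·f_k(x) / marginal(x), where marginal(x) = Σ_j P(Z=j)·f_j(x).
Exponential densities:
  L_I = 1.6·e^(−1.6·0.25) = 1.6·e^(−0.4000) = 1.07251
  L_II = 1.7·e^(−1.7·0.25) = 1.7·e^(−0.4250) = 1.11141
  L_III = 2.4·e^(−2.4·0.25) = 2.4·e^(−0.6000) = 1.31715
Weight by the priors:
  P(Z=I)·L_I = 0.39 × 1.07251 = 0.41828
  P(Z=II)·L_II = 0.33 × 1.11141 = 0.366765
  P(Z=III)·L_III = 0.28 × 1.31715 = 0.368801
Evidence: 0.41828 + 0.366765 + 0.368801 = 1.15385
Responsibility of State I: 0.41828 / 1.15385 ≈ 0.363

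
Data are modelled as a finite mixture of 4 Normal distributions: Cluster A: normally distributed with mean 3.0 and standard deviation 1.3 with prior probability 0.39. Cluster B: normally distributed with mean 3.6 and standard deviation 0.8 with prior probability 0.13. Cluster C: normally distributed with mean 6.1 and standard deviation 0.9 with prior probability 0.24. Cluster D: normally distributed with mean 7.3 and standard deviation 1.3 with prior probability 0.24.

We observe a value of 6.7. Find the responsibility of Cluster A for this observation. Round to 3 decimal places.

0.014

By Bayes' theorem, P(k | x) = π_k f_k(x) / Σ_j π_j f_j(x).
Evaluate each component's likelihood at the observed value:
  L_A = 0.00534497
  L_B = 0.000273665
  L_C = 0.354942
  L_D = 0.275874
Multiply by the mixture weights:
  π_A·L_A = 0.39 × 0.00534497 = 0.00208454
  π_B·L_B = 0.13 × 0.000273665 = 3.55764e-05
  π_C·L_C = 0.24 × 0.354942 = 0.0851861
  π_D·L_D = 0.24 × 0.275874 = 0.0662097
Evidence: 0.00208454 + 3.55764e-05 + 0.0851861 + 0.0662097 = 0.153516
Responsibility of Cluster A: 0.00208454 / 0.153516 ≈ 0.014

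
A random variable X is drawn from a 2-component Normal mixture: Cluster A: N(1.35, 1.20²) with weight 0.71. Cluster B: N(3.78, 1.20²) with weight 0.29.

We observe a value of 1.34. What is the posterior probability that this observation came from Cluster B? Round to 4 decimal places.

The responsibility of component k is π_k f_k(x) divided by Σ_j π_j f_j(x).
Component likelihoods at x = 1.34:
  p_A = 0.33244
  p_B = 0.0420674
Weight by the priors:
  π_A·p_A = 0.71 × 0.33244 = 0.236033
  π_B·p_B = 0.29 × 0.0420674 = 0.0121995
Marginal: 0.236033 + 0.0121995 = 0.248232
Responsibility of Cluster B: 0.0121995 / 0.248232 ≈ 0.0491

0.0491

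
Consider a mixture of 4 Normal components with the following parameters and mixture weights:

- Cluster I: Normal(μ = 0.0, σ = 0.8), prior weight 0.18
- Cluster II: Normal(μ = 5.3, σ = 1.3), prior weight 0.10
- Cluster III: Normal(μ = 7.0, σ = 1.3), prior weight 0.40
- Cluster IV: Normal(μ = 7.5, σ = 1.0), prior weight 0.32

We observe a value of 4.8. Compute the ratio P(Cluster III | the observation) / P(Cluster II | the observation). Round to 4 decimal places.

1.0287

Only the two components matter; the odds are (π_i f_i(x)) / (π_j f_j(x)).
Component likelihoods at x = 4.8:
  L_I = (1/(0.8·√(2π)))·exp(−(4.8−0.0)²/(2·0.8²)) = 0.498678·exp(-18.00000) = 7.59485e-09
  L_II = (1/(1.3·√(2π)))·exp(−(4.8−5.3)²/(2·1.3²)) = 0.306879·exp(-0.07396) = 0.285
  L_III = (1/(1.3·√(2π)))·exp(−(4.8−7.0)²/(2·1.3²)) = 0.306879·exp(-1.43195) = 0.0732955
  L_IV = (1/(1.0·√(2π)))·exp(−(4.8−7.5)²/(2·1.0²)) = 0.398942·exp(-3.64500) = 0.0104209
0.0293182 / 0.0285 ≈ 1.0287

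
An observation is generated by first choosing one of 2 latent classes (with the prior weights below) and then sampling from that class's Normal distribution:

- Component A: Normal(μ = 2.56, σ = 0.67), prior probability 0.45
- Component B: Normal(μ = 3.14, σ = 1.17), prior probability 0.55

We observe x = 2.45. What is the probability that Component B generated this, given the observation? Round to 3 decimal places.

Posterior ∝ prior × likelihood, so P(k | x) ∝ π_k f_k(x); normalise over all components.
Normal densities:
  p_A = (1/(0.67·√(2π)))·exp(−(2.45−2.56)²/(2·0.67²)) = 0.595436·exp(-0.01348) = 0.587465
  p_B = (1/(1.17·√(2π)))·exp(−(2.45−3.14)²/(2·1.17²)) = 0.340976·exp(-0.17390) = 0.28655
Prior × likelihood for each component:
  π_A·p_A = 0.45 × 0.587465 = 0.264359
  π_B·p_B = 0.55 × 0.28655 = 0.157603
Marginal: 0.264359 + 0.157603 = 0.421962
P(Component B | the observation) ≈ 0.373

0.373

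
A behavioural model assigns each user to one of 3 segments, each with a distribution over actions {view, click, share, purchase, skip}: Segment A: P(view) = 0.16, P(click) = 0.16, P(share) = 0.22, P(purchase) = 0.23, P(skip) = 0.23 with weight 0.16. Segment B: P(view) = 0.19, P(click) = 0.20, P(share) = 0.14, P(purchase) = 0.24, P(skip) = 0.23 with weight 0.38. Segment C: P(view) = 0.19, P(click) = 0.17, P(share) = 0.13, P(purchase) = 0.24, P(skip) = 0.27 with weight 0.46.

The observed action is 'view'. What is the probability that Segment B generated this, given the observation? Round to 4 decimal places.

The responsibility of component k is P(Z=k) f_k(x) divided by Σ_j P(Z=j) f_j(x).
Component likelihoods at x = 'view':
  p_A = 0.16
  p_B = 0.19
  p_C = 0.19
Weight by the priors:
  P(Z=A)·p_A = 0.16 × 0.16 = 0.0256
  P(Z=B)·p_B = 0.38 × 0.19 = 0.0722
  P(Z=C)·p_C = 0.46 × 0.19 = 0.0874
Marginal: 0.0256 + 0.0722 + 0.0874 = 0.1852
P(Segment B | 'view') ≈ 0.3898

0.3898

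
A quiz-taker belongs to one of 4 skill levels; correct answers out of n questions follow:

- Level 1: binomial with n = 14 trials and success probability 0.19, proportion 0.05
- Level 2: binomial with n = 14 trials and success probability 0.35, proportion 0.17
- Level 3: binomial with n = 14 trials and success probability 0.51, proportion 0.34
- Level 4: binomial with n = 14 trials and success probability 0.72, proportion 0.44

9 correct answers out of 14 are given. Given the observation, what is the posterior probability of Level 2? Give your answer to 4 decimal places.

The responsibility of component k is π_k f_k(x) divided by Σ_j π_j f_j(x).
Binomial probabilities:
  L_1 = 0.000225254
  L_2 = 0.0183081
  L_3 = 0.132001
  L_4 = 0.179162
Multiply by the mixture weights:
  π_1·L_1 = 0.05 × 0.000225254 = 1.12627e-05
  π_2·L_2 = 0.17 × 0.0183081 = 0.00311238
  π_3·L_3 = 0.34 × 0.132001 = 0.0448802
  π_4·L_4 = 0.44 × 0.179162 = 0.0788314
Denominator: 1.12627e-05 + 0.00311238 + 0.0448802 + 0.0788314 = 0.126835
Responsibility of Level 2: 0.00311238 / 0.126835 ≈ 0.0245

0.0245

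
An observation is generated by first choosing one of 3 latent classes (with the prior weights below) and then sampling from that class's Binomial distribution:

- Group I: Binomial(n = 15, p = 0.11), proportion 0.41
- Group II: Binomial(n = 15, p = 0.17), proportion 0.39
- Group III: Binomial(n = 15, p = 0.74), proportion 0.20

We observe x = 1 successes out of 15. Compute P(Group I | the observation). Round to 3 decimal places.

0.644

P(component k | x) = w_k·f_k(x) / marginal(x), where marginal(x) = Σ_j w_j·f_j(x).
Evaluate each component's likelihood at the observed value:
  p_I = C(15,1)·0.11^1·0.89^14 = 15·0.11·0.195641 = 0.322808
  p_II = C(15,1)·0.17^1·0.83^14 = 15·0.17·0.0736365 = 0.187773
  p_III = C(15,1)·0.74^1·0.26^14 = 15·0.74·6.451e-09 = 7.16061e-08
Unnormalised posteriors:
  w_I·p_I = 0.41 × 0.322808 = 0.132351
  w_II·p_II = 0.39 × 0.187773 = 0.0732315
  w_III·p_III = 0.20 × 7.16061e-08 = 1.43212e-08
Denominator: 0.132351 + 0.0732315 + 1.43212e-08 = 0.205583
P(Group I | the observation) ≈ 0.644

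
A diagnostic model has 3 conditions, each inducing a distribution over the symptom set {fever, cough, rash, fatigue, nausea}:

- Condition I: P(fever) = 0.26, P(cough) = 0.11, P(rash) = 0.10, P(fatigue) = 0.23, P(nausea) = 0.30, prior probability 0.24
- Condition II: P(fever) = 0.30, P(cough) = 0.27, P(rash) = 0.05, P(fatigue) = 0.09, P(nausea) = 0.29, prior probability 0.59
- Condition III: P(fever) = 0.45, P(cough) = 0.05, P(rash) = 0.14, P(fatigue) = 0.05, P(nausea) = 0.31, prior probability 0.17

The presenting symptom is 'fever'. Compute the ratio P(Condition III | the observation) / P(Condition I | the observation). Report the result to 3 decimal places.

Only the two components matter; the odds are (π_i f_i(x)) / (π_j f_j(x)).
Categorical probabilities:
  p_I = P(fever | comp) = 0.26
  p_II = P(fever | comp) = 0.30
  p_III = P(fever | comp) = 0.45
0.0765 / 0.0624 ≈ 1.226

1.226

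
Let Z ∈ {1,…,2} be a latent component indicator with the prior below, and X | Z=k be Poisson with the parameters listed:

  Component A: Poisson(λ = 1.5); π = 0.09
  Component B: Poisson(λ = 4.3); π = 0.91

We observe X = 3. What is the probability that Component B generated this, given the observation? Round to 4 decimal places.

Posterior ∝ prior × likelihood, so P(k | x) ∝ π_k f_k(x); normalise over all components.
Poisson probabilities:
  p_A = e^(−1.5)·1.5^3/3! = 0.125511
  p_B = e^(−4.3)·4.3^3/3! = 0.179799
Unnormalised posteriors:
  π_A·p_A = 0.09 × 0.125511 = 0.011296
  π_B·p_B = 0.91 × 0.179799 = 0.163617
Denominator: 0.011296 + 0.163617 = 0.174913
P(Component B | x) = 0.163617 / 0.174913 ≈ 0.9354

0.9354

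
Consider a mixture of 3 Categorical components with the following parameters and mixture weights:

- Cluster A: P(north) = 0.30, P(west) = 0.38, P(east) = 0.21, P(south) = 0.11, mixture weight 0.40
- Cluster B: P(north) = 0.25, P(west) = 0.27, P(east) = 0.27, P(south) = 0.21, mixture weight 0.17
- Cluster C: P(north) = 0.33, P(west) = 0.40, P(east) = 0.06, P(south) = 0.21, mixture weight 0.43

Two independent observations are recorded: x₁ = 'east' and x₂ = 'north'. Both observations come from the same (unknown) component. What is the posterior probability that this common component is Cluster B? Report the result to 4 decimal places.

Posterior ∝ prior × likelihood, so P(k | x) ∝ π_k f_k(x); normalise over all components.
Since both observations come from the same component, the likelihood for component k is f_k(x₁)·f_k(x₂).
  L_A = [P(east | comp) = 0.21] × [0.3] = 0.063
  L_B = [P(east | comp) = 0.27] × [0.25] = 0.0675
  L_C = [P(east | comp) = 0.06] × [0.33] = 0.0198
Weight by the priors:
  π_A·L_A = 0.40 × 0.063 = 0.0252
  π_B·L_B = 0.17 × 0.0675 = 0.011475
  π_C·L_C = 0.43 × 0.0198 = 0.008514
Denominator: 0.0252 + 0.011475 + 0.008514 = 0.045189
P(Cluster B | data) = 0.011475 / 0.045189 ≈ 0.2539

0.2539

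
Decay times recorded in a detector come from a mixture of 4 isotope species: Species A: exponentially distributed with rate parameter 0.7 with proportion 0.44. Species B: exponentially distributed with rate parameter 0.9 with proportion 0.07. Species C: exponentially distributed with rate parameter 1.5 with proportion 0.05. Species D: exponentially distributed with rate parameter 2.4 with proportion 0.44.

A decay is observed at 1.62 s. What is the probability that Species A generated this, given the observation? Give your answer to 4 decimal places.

Posterior ∝ prior × likelihood, so P(k | x) ∝ P(Z=k) f_k(x); normalise over all components.
Exponential densities:
  L_A = 0.225221
  L_B = 0.209431
  L_C = 0.132055
  L_D = 0.0491671
Weight by the priors:
  P(Z=A)·L_A = 0.44 × 0.225221 = 0.0990971
  P(Z=B)·L_B = 0.07 × 0.209431 = 0.0146602
  P(Z=C)·L_C = 0.05 × 0.132055 = 0.00660276
  P(Z=D)·L_D = 0.44 × 0.0491671 = 0.0216335
Denominator: 0.0990971 + 0.0146602 + 0.00660276 + 0.0216335 = 0.141994
Responsibility of Species A: 0.0990971 / 0.141994 ≈ 0.6979

0.6979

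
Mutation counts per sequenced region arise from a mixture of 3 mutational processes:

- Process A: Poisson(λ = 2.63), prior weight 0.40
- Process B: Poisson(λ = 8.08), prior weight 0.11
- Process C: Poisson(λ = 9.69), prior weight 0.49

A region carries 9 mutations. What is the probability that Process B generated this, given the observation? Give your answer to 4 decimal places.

0.1785

P(component k | x) = w_k·f_k(x) / marginal(x), where marginal(x) = Σ_j w_j·f_j(x).
Evaluate each component's likelihood at the observed value:
  f_A = e^(−2.63)·2.63^9/9! = 0.00119576
  f_B = e^(−8.08)·8.08^9/9! = 0.125268
  f_C = e^(−9.69)·9.69^9/9! = 0.128481
Prior × likelihood for each component:
  w_A·f_A = 0.40 × 0.00119576 = 0.000478304
  w_B·f_B = 0.11 × 0.125268 = 0.0137795
  w_C·f_C = 0.49 × 0.128481 = 0.0629555
Denominator: 0.000478304 + 0.0137795 + 0.0629555 = 0.0772132
So the posterior for Process B is 0.0137795 / 0.0772132 ≈ 0.1785.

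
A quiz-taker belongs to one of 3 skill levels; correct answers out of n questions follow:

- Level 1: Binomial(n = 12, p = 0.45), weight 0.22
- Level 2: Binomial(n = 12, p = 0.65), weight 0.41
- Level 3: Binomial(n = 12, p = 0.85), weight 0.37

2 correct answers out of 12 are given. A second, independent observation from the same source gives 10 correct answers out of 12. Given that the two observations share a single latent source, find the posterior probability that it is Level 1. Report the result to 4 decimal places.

Apply Bayes' rule: the posterior for each component is proportional to its prior times its likelihood at x.
Since both observations come from the same component, the likelihood for component k is f_k(x₁)·f_k(x₂).
  p_1 = [0.0338529] × [0.00679821] = 0.000230139
  p_2 = [0.000769221] × [0.108846] = 8.37268e-05
  p_3 = [2.74976e-07] × [0.292358] = 8.03915e-08
Weight by the priors:
  w_1·p_1 = 0.22 × 0.000230139 = 5.06306e-05
  w_2·p_2 = 0.41 × 8.37268e-05 = 3.4328e-05
  w_3·p_3 = 0.37 × 8.03915e-08 = 2.97449e-08
Evidence: 5.06306e-05 + 3.4328e-05 + 2.97449e-08 = 8.49883e-05
So the posterior for Level 1 is 5.06306e-05 / 8.49883e-05 ≈ 0.5957.

0.5957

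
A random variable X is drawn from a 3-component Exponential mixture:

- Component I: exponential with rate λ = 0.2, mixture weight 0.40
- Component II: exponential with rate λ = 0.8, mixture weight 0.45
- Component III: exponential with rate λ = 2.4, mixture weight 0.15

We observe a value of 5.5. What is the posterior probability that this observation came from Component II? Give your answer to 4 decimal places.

0.1423

By Bayes' theorem, P(k | x) = π_k f_k(x) / Σ_j π_j f_j(x).
Component likelihoods at x = 5.5:
  p_I = 0.2·e^(−0.2·5.5) = 0.2·e^(−1.1000) = 0.0665742
  p_II = 0.8·e^(−0.8·5.5) = 0.8·e^(−4.4000) = 0.00982187
  p_III = 2.4·e^(−2.4·5.5) = 2.4·e^(−13.2000) = 4.44144e-06
Prior × likelihood for each component:
  π_I·p_I = 0.40 × 0.0665742 = 0.0266297
  π_II·p_II = 0.45 × 0.00982187 = 0.00441984
  π_III·p_III = 0.15 × 4.44144e-06 = 6.66216e-07
Evidence: 0.0266297 + 0.00441984 + 6.66216e-07 = 0.0310502
Responsibility of Component II: 0.00441984 / 0.0310502 ≈ 0.1423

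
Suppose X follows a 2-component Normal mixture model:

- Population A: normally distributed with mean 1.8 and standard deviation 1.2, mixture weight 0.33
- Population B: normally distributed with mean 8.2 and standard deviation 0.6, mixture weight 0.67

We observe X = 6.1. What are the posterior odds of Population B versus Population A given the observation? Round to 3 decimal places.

5.455

Since P(k|x) ∝ P(Z=k) f_k(x), the posterior odds are P(Z=i) f_i(x) / (P(Z=j) f_j(x)).
Component likelihoods at x = 6.1:
  p_A = 0.000541375
  p_B = 0.00145447
Posterior odds = (P(Z=B)·p_B) / (P(Z=A)·p_A) = (0.67·0.00145447) / (0.33·0.000541375) = 0.000974496 / 0.000178654 ≈ 5.455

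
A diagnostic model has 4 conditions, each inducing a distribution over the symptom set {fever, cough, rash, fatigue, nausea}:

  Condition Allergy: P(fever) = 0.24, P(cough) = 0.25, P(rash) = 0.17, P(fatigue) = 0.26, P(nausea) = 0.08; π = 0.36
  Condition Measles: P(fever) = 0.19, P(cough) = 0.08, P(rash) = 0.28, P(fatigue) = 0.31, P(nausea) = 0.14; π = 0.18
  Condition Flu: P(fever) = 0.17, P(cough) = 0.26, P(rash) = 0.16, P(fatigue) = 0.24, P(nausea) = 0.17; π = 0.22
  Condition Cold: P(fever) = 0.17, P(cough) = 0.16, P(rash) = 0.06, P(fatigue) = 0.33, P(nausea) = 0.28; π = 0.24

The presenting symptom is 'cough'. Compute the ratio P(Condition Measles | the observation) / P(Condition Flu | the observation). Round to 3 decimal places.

0.252

Only the two components matter; the odds are (π_i f_i(x)) / (π_j f_j(x)).
Evaluate each component's likelihood at the observed value:
  L_Allergy = 0.25
  L_Measles = 0.08
  L_Flu = 0.26
  L_Cold = 0.16
Odds = (0.18/0.22) × (0.08/0.26) = 0.818182 × 0.307692 ≈ 0.252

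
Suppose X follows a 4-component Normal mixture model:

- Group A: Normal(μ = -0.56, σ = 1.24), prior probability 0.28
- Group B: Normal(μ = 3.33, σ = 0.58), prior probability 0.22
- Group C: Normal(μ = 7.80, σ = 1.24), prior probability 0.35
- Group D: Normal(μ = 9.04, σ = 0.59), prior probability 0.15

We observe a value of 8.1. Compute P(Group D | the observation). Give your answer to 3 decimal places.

0.207

Posterior ∝ prior × likelihood, so P(k | x) ∝ π_k f_k(x); normalise over all components.
Evaluate each component's likelihood at the observed value:
  f_A = (1/(1.24·√(2π)))·exp(−(8.1−-0.56)²/(2·1.24²)) = 0.321728·exp(-24.38723) = 8.24613e-12
  f_B = (1/(0.58·√(2π)))·exp(−(8.1−3.33)²/(2·0.58²)) = 0.687832·exp(-33.81822) = 1.41389e-15
  f_C = (1/(1.24·√(2π)))·exp(−(8.1−7.80)²/(2·1.24²)) = 0.321728·exp(-0.02927) = 0.312448
  f_D = (1/(0.59·√(2π)))·exp(−(8.1−9.04)²/(2·0.59²)) = 0.676173·exp(-1.26918) = 0.190047
Multiply by the mixture weights:
  π_A·f_A = 0.28 × 8.24613e-12 = 2.30892e-12
  π_B·f_B = 0.22 × 1.41389e-15 = 3.11055e-16
  π_C·f_C = 0.35 × 0.312448 = 0.109357
  π_D·f_D = 0.15 × 0.190047 = 0.0285071
Sum: 2.30892e-12 + 3.11055e-16 + 0.109357 + 0.0285071 = 0.137864
So the posterior for Group D is 0.0285071 / 0.137864 ≈ 0.207.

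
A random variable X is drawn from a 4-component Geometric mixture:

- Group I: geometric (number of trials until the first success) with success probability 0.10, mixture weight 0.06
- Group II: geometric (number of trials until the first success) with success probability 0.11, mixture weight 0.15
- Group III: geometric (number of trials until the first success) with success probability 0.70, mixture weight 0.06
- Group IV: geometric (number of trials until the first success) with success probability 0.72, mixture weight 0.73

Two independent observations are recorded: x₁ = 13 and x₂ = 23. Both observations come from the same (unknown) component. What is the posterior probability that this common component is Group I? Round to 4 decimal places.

The responsibility of component k is w_k f_k(x) divided by Σ_j w_j f_j(x).
Since both observations come from the same component, the likelihood for component k is f_k(x₁)·f_k(x₂).
  L_I = [0.10·(1−0.10)^12 = 0.10·0.28243 = 0.028243] × [0.00984771] = 0.000278128
  L_II = [0.11·(1−0.11)^12 = 0.11·0.24699 = 0.0271689] × [0.00847174] = 0.000230168
  L_III = [0.70·(1−0.70)^12 = 0.70·5.31441e-07 = 3.72009e-07] × [2.19667e-12] = 8.17182e-19
  L_IV = [0.72·(1−0.72)^12 = 0.72·2.32218e-07 = 1.67197e-07] × [4.95233e-13] = 8.28015e-20
Unnormalised posteriors:
  w_I·L_I = 0.06 × 0.000278128 = 1.66877e-05
  w_II·L_II = 0.15 × 0.000230168 = 3.45253e-05
  w_III·L_III = 0.06 × 8.17182e-19 = 4.90309e-20
  w_IV·L_IV = 0.73 × 8.28015e-20 = 6.04451e-20
Denominator: 1.66877e-05 + 3.45253e-05 + 4.90309e-20 + 6.04451e-20 = 5.1213e-05
So the posterior for Group I is 1.66877e-05 / 5.1213e-05 ≈ 0.3258.

0.3258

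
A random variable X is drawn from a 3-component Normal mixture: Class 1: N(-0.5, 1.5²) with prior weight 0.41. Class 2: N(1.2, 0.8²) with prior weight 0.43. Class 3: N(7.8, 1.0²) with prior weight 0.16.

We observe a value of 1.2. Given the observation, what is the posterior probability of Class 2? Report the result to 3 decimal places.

0.789

Apply Bayes' rule: the posterior for each component is proportional to its prior times its likelihood at x.
Normal densities:
  f_1 = (1/(1.5·√(2π)))·exp(−(1.2−-0.5)²/(2·1.5²)) = 0.265962·exp(-0.64222) = 0.139928
  f_2 = (1/(0.8·√(2π)))·exp(−(1.2−1.2)²/(2·0.8²)) = 0.498678·exp(-0.00000) = 0.498678
  f_3 = (1/(1.0·√(2π)))·exp(−(1.2−7.8)²/(2·1.0²)) = 0.398942·exp(-21.78000) = 1.38668e-10
Weight by the priors:
  π_1·f_1 = 0.41 × 0.139928 = 0.0573706
  π_2·f_2 = 0.43 × 0.498678 = 0.214431
  π_3·f_3 = 0.16 × 1.38668e-10 = 2.21869e-11
Normaliser: 0.0573706 + 0.214431 + 2.21869e-11 = 0.271802
So the posterior for Class 2 is 0.214431 / 0.271802 ≈ 0.789.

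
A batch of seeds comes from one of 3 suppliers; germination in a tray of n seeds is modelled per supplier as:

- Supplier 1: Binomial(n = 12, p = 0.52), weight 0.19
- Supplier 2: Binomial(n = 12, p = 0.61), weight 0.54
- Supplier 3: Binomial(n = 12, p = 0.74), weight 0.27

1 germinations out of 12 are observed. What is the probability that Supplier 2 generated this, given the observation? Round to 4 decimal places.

Posterior ∝ prior × likelihood, so P(k | x) ∝ w_k f_k(x); normalise over all components.
Binomial probabilities:
  L_1 = C(12,1)·0.52^1·0.48^11 = 12·0.52·0.00031164 = 0.00194464
  L_2 = C(12,1)·0.61^1·0.39^11 = 12·0.61·3.17476e-05 = 0.000232392
  L_3 = C(12,1)·0.74^1·0.26^11 = 12·0.74·3.67034e-07 = 3.25927e-06
Multiply by the mixture weights:
  w_1·L_1 = 0.19 × 0.00194464 = 0.000369481
  w_2·L_2 = 0.54 × 0.000232392 = 0.000125492
  w_3·L_3 = 0.27 × 3.25927e-06 = 8.80002e-07
Marginal: 0.000369481 + 0.000125492 + 8.80002e-07 = 0.000495853
So the posterior for Supplier 2 is 0.000125492 / 0.000495853 ≈ 0.2531.

0.2531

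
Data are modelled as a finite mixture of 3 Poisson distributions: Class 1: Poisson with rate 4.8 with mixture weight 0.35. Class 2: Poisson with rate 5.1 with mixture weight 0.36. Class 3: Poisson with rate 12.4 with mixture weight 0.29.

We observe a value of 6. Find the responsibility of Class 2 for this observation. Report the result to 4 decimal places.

0.4939

By Bayes' theorem, P(k | x) = π_k f_k(x) / Σ_j π_j f_j(x).
Evaluate each component's likelihood at the observed value:
  L_1 = e^(−4.8)·4.8^6/6! = 0.139798
  L_2 = e^(−5.1)·5.1^6/6! = 0.149
  L_3 = e^(−12.4)·12.4^6/6! = 0.0207944
Weight by the priors:
  π_1·L_1 = 0.35 × 0.139798 = 0.0489294
  π_2·L_2 = 0.36 × 0.149 = 0.0536401
  π_3·L_3 = 0.29 × 0.0207944 = 0.00603037
Normaliser: 0.0489294 + 0.0536401 + 0.00603037 = 0.1086
P(Class 2 | data) = 0.0536401 / 0.1086 ≈ 0.4939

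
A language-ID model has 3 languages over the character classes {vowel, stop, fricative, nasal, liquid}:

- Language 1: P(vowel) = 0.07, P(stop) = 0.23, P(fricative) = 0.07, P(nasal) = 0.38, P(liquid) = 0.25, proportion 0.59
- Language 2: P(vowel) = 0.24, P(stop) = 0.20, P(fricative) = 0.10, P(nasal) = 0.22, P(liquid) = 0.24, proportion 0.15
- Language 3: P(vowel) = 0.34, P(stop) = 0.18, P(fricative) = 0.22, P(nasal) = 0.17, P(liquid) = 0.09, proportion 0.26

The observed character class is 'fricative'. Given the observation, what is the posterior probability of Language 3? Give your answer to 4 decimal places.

Posterior ∝ prior × likelihood, so P(k | x) ∝ π_k f_k(x); normalise over all components.
Component likelihoods at x = 'fricative':
  f_1 = P(fricative | comp) = 0.07
  f_2 = P(fricative | comp) = 0.10
  f_3 = P(fricative | comp) = 0.22
Weight by the priors:
  π_1·f_1 = 0.59 × 0.07 = 0.0413
  π_2·f_2 = 0.15 × 0.1 = 0.015
  π_3·f_3 = 0.26 × 0.22 = 0.0572
Sum: 0.0413 + 0.015 + 0.0572 = 0.1135
So the posterior for Language 3 is 0.0572 / 0.1135 ≈ 0.5040.

0.5040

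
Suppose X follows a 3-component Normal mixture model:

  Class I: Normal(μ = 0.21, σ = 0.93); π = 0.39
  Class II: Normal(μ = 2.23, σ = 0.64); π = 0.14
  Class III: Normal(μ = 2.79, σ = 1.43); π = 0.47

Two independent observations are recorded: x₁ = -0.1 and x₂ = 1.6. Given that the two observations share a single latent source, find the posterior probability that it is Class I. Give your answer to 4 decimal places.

0.8672

By Bayes' theorem, P(k | x) = π_k f_k(x) / Σ_j π_j f_j(x).
Since both observations come from the same component, the likelihood for component k is f_k(x₁)·f_k(x₂).
  f_I = [0.405788] × [0.140392] = 0.0569694
  f_II = [0.000825331] × [0.383986] = 0.000316916
  f_III = [0.0361966] × [0.197333] = 0.00714276
Prior × likelihood for each component:
  π_I·f_I = 0.39 × 0.0569694 = 0.0222181
  π_II·f_II = 0.14 × 0.000316916 = 4.43682e-05
  π_III·f_III = 0.47 × 0.00714276 = 0.0033571
Denominator: 0.0222181 + 4.43682e-05 + 0.0033571 = 0.0256195
P(Class I | x) ≈ 0.8672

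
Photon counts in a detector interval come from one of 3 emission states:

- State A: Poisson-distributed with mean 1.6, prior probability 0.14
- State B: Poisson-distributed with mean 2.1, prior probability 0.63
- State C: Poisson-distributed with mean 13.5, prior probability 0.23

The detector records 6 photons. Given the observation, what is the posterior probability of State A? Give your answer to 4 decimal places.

The responsibility of component k is π_k f_k(x) divided by Σ_j π_j f_j(x).
Component likelihoods at x = 6 photons:
  f_A = e^(−1.6)·1.6^6/6! = 0.00470453
  f_B = e^(−2.1)·2.1^6/6! = 0.014587
  f_C = e^(−13.5)·13.5^6/6! = 0.0115264
Unnormalised posteriors:
  π_A·f_A = 0.14 × 0.00470453 = 0.000658634
  π_B·f_B = 0.63 × 0.014587 = 0.00918979
  π_C·f_C = 0.23 × 0.0115264 = 0.00265108
Normaliser: 0.000658634 + 0.00918979 + 0.00265108 = 0.0124995
P(State A | 6 photons) ≈ 0.0527

0.0527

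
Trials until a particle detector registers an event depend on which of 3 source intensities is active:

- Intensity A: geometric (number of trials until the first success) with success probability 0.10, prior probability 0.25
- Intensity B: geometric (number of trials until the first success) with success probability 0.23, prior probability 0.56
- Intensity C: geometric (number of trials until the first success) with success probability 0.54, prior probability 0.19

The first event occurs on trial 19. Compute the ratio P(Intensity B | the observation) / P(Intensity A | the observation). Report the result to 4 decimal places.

The posterior odds equal the prior odds times the likelihood ratio: (π_i/π_j)·(f_i(x)/f_j(x)).
Evaluate each component's likelihood at the observed value:
  f_A = 0.10·(1−0.10)^18 = 0.10·0.150095 = 0.0150095
  f_B = 0.23·(1−0.23)^18 = 0.23·0.00905384 = 0.00208238
  f_C = 0.54·(1−0.54)^18 = 0.54·8.50435e-07 = 4.59235e-07
Posterior odds = (π_B·f_B) / (π_A·f_A) = (0.56·0.00208238) / (0.25·0.0150095) = 0.00116614 / 0.00375237 ≈ 0.3108

0.3108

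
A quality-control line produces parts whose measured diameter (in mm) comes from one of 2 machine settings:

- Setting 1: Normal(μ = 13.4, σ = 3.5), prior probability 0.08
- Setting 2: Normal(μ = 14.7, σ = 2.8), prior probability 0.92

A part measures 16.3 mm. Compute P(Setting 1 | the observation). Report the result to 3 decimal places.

0.055

By Bayes' theorem, P(k | x) = π_k f_k(x) / Σ_j π_j f_j(x).
Component likelihoods at x = 16.3 mm:
  f_1 = (1/(3.5·√(2π)))·exp(−(16.3−13.4)²/(2·3.5²)) = 0.113984·exp(-0.34327) = 0.0808656
  f_2 = (1/(2.8·√(2π)))·exp(−(16.3−14.7)²/(2·2.8²)) = 0.142479·exp(-0.16327) = 0.121017
Multiply by the mixture weights:
  π_1·f_1 = 0.08 × 0.0808656 = 0.00646925
  π_2·f_2 = 0.92 × 0.121017 = 0.111336
Marginal: 0.00646925 + 0.111336 = 0.117805
P(Setting 1 | 16.3 mm) ≈ 0.055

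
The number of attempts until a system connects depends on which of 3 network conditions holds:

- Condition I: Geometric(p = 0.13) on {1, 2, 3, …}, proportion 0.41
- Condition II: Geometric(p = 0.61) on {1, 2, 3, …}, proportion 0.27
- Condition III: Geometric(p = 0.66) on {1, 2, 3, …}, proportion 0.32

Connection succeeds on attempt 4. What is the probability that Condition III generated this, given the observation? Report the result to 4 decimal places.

0.1561

Apply Bayes' rule: the posterior for each component is proportional to its prior times its likelihood at x.
Component likelihoods at x = 4:
  f_I = 0.0856054
  f_II = 0.0361846
  f_III = 0.0259406
Weight by the priors:
  P(Z=I)·f_I = 0.41 × 0.0856054 = 0.0350982
  P(Z=II)·f_II = 0.27 × 0.0361846 = 0.00976984
  P(Z=III)·f_III = 0.32 × 0.0259406 = 0.008301
Evidence: 0.0350982 + 0.00976984 + 0.008301 = 0.0531691
So the posterior for Condition III is 0.008301 / 0.0531691 ≈ 0.1561.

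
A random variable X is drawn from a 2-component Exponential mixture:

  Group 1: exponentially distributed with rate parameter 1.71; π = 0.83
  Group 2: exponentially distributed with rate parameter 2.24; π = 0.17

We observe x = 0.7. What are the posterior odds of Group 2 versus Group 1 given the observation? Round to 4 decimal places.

Only the two components matter; the odds are (π_i f_i(x)) / (π_j f_j(x)).
Exponential densities:
  f_1 = 1.71·e^(−1.71·0.7) = 1.71·e^(−1.1970) = 0.51659
  f_2 = 2.24·e^(−2.24·0.7) = 2.24·e^(−1.5680) = 0.466954
Odds = (0.17/0.83) × (0.466954/0.51659) = 0.204819 × 0.903917 ≈ 0.1851

0.1851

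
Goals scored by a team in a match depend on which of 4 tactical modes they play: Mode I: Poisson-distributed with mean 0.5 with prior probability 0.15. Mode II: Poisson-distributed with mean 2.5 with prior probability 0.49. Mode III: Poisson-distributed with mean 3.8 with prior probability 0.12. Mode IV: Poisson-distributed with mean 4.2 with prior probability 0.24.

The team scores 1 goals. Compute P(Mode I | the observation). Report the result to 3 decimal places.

Posterior ∝ prior × likelihood, so P(k | x) ∝ π_k f_k(x); normalise over all components.
Component likelihoods at x = 1 goals:
  f_I = e^(−0.5)·0.5^1/1! = 0.303265
  f_II = e^(−2.5)·2.5^1/1! = 0.205212
  f_III = e^(−3.8)·3.8^1/1! = 0.0850089
  f_IV = e^(−4.2)·4.2^1/1! = 0.0629814
Prior × likelihood for each component:
  π_I·f_I = 0.15 × 0.303265 = 0.0454898
  π_II·f_II = 0.49 × 0.205212 = 0.100554
  π_III·f_III = 0.12 × 0.0850089 = 0.0102011
  π_IV·f_IV = 0.24 × 0.0629814 = 0.0151155
Denominator: 0.0454898 + 0.100554 + 0.0102011 + 0.0151155 = 0.171361
Responsibility of Mode I: 0.0454898 / 0.171361 ≈ 0.265

0.265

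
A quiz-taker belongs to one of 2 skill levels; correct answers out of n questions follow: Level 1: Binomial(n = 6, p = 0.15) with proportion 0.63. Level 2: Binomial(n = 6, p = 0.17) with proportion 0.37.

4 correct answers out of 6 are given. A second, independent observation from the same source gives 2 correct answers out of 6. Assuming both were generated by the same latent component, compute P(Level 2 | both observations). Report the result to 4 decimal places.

0.5190

The responsibility of component k is P(Z=k) f_k(x) divided by Σ_j P(Z=j) f_j(x).
Since both observations come from the same component, the likelihood for component k is f_k(x₁)·f_k(x₂).
  f_1 = [C(6,4)·0.15^4·0.85^2 = 15·0.00050625·0.7225 = 0.00548648] × [0.176177] = 0.000966593
  f_2 = [C(6,4)·0.17^4·0.83^2 = 15·0.00083521·0.6889 = 0.00863064] × [0.205732] = 0.0017756
Unnormalised posteriors:
  P(Z=1)·f_1 = 0.63 × 0.000966593 = 0.000608954
  P(Z=2)·f_2 = 0.37 × 0.0017756 = 0.000656971
Denominator: 0.000608954 + 0.000656971 = 0.00126592
P(Level 2 | x₁,x₂) = 0.000656971 / 0.00126592 ≈ 0.5190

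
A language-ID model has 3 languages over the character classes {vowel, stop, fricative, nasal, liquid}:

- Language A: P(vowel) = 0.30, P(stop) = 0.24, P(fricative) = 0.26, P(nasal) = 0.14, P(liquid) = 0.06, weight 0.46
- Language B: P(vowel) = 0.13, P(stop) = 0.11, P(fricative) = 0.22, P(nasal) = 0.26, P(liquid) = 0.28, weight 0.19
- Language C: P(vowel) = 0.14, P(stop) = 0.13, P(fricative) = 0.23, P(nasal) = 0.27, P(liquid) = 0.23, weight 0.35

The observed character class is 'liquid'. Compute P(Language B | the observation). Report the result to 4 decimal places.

By Bayes' theorem, P(k | x) = w_k f_k(x) / Σ_j w_j f_j(x).
Component likelihoods at x = 'liquid':
  f_A = P(liquid | comp) = 0.06
  f_B = P(liquid | comp) = 0.28
  f_C = P(liquid | comp) = 0.23
Unnormalised posteriors:
  w_A·f_A = 0.46 × 0.06 = 0.0276
  w_B·f_B = 0.19 × 0.28 = 0.0532
  w_C·f_C = 0.35 × 0.23 = 0.0805
Evidence: 0.0276 + 0.0532 + 0.0805 = 0.1613
P(Language B | data) ≈ 0.3298

0.3298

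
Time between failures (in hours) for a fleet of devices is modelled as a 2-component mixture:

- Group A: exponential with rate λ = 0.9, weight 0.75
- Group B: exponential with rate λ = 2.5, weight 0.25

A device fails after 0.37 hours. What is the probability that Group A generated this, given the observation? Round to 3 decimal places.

0.661

The responsibility of component k is P(Z=k) f_k(x) divided by Σ_j P(Z=j) f_j(x).
Component likelihoods at x = 0.37 hours:
  p_A = 0.9·e^(−0.9·0.37) = 0.9·e^(−0.3330) = 0.645093
  p_B = 2.5·e^(−2.5·0.37) = 2.5·e^(−0.9250) = 0.991329
Prior × likelihood for each component:
  P(Z=A)·p_A = 0.75 × 0.645093 = 0.48382
  P(Z=B)·p_B = 0.25 × 0.991329 = 0.247832
Sum: 0.48382 + 0.247832 = 0.731652
P(Group A | data) ≈ 0.661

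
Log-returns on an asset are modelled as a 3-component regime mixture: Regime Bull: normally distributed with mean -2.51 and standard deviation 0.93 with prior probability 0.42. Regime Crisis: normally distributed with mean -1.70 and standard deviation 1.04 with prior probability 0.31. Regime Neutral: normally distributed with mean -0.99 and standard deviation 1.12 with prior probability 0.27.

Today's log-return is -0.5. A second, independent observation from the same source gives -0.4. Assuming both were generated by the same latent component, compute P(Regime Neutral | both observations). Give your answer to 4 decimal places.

P(component k | x) = w_k·f_k(x) / marginal(x), where marginal(x) = Σ_j w_j·f_j(x).
Since both observations come from the same component, the likelihood for component k is f_k(x₁)·f_k(x₂).
  L_Bull = [0.0415044] × [0.0327081] = 0.00135753
  L_Crisis = [0.19714] × [0.175624] = 0.0346226
  L_Neutral = [0.32369] × [0.310051] = 0.10036
Weight by the priors:
  w_Bull·L_Bull = 0.42 × 0.00135753 = 0.000570162
  w_Crisis·L_Crisis = 0.31 × 0.0346226 = 0.010733
  w_Neutral·L_Neutral = 0.27 × 0.10036 = 0.0270973
Evidence: 0.000570162 + 0.010733 + 0.0270973 = 0.0384004
P(Regime Neutral | x₁, x₂) = 0.0270973 / 0.0384004 ≈ 0.7057

0.7057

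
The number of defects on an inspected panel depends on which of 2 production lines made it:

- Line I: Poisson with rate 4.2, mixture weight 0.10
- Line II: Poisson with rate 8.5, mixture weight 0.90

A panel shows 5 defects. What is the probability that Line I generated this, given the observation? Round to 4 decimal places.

The responsibility of component k is w_k f_k(x) divided by Σ_j w_j f_j(x).
Component likelihoods at x = 5 defects:
  L_I = 0.163316
  L_II = 0.0752333
Prior × likelihood for each component:
  w_I·L_I = 0.10 × 0.163316 = 0.0163316
  w_II·L_II = 0.90 × 0.0752333 = 0.06771
Evidence: 0.0163316 + 0.06771 = 0.0840416
P(Line I | the observation) = 0.0163316 / 0.0840416 ≈ 0.1943

0.1943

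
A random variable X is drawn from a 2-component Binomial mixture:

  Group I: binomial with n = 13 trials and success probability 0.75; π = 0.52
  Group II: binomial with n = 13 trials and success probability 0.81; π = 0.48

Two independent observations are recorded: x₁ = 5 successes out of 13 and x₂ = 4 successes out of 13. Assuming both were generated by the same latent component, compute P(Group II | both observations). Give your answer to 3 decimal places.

Posterior ∝ prior × likelihood, so P(k | x) ∝ w_k f_k(x); normalise over all components.
Since both observations come from the same component, the likelihood for component k is f_k(x₁)·f_k(x₂).
  f_I = [C(13,5)·0.75^5·0.25^8 = 1287·0.237305·1.52588e-05 = 0.0046602] × [0.000863001] = 4.02176e-06
  f_II = [C(13,5)·0.81^5·0.19^8 = 1287·0.348678·1.69836e-06 = 0.000762136] × [9.93181e-05] = 7.56939e-08
Multiply by the mixture weights:
  w_I·f_I = 0.52 × 4.02176e-06 = 2.09131e-06
  w_II·f_II = 0.48 × 7.56939e-08 = 3.63331e-08
Denominator: 2.09131e-06 + 3.63331e-08 = 2.12765e-06
P(Group II | x₁,x₂) = 3.63331e-08 / 2.12765e-06 ≈ 0.017

0.017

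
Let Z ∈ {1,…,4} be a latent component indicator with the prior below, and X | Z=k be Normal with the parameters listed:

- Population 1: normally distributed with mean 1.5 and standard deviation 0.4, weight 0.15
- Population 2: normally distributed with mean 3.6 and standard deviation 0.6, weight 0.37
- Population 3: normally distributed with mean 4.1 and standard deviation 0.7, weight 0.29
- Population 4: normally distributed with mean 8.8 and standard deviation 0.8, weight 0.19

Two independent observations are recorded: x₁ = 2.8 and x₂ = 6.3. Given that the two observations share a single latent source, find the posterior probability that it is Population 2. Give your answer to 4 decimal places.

Posterior ∝ prior × likelihood, so P(k | x) ∝ π_k f_k(x); normalise over all components.
Since both observations come from the same component, the likelihood for component k is f_k(x₁)·f_k(x₂).
  L_1 = [0.00507262] × [5.36596e-32] = 2.72195e-34
  L_2 = [0.27335] × [2.66396e-05] = 7.28193e-06
  L_3 = [0.101596] × [0.00408253] = 0.000414767
  L_4 = [3.0429e-13] × [0.00377782] = 1.14955e-15
Prior × likelihood for each component:
  π_1·L_1 = 0.15 × 2.72195e-34 = 4.08292e-35
  π_2·L_2 = 0.37 × 7.28193e-06 = 2.69431e-06
  π_3·L_3 = 0.29 × 0.000414767 = 0.000120283
  π_4·L_4 = 0.19 × 1.14955e-15 = 2.18415e-16
Evidence: 4.08292e-35 + 2.69431e-06 + 0.000120283 + 2.18415e-16 = 0.000122977
So the posterior for Population 2 is 2.69431e-06 / 0.000122977 ≈ 0.0219.

0.0219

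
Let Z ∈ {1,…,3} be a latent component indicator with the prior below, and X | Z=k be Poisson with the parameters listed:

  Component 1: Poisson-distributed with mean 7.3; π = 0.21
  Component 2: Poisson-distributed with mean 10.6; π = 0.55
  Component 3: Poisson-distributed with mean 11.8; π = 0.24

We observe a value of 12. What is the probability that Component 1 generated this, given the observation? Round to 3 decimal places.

Posterior ∝ prior × likelihood, so P(k | x) ∝ w_k f_k(x); normalise over all components.
Component likelihoods at x = 12:
  f_1 = e^(−7.3)·7.3^12/12! = 0.0322989
  f_2 = e^(−10.6)·10.6^12/12! = 0.104668
  f_3 = e^(−11.8)·11.8^12/12! = 0.114175
Unnormalised posteriors:
  w_1·f_1 = 0.21 × 0.0322989 = 0.00678277
  w_2·f_2 = 0.55 × 0.104668 = 0.0575671
  w_3·f_3 = 0.24 × 0.114175 = 0.0274021
Normaliser: 0.00678277 + 0.0575671 + 0.0274021 = 0.091752
P(Component 1 | x) ≈ 0.074

0.074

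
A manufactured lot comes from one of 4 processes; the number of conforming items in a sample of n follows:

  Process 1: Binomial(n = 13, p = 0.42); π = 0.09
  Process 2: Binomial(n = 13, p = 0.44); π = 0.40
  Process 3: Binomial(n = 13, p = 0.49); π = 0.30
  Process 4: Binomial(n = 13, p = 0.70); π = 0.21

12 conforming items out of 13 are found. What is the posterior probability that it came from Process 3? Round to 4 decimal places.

0.0320

P(component k | x) = P(Z=k)·f_k(x) / marginal(x), where marginal(x) = Σ_j P(Z=j)·f_j(x).
Binomial probabilities:
  L_1 = C(13,12)·0.42^12·0.58^1 = 13·3.01295e-05·0.58 = 0.000227176
  L_2 = C(13,12)·0.44^12·0.56^1 = 13·5.26541e-05·0.56 = 0.000383322
  L_3 = C(13,12)·0.49^12·0.51^1 = 13·0.000191581·0.51 = 0.00127018
  L_4 = C(13,12)·0.70^12·0.30^1 = 13·0.0138413·0.3 = 0.053981
Prior × likelihood for each component:
  P(Z=1)·L_1 = 0.09 × 0.000227176 = 2.04459e-05
  P(Z=2)·L_2 = 0.40 × 0.000383322 = 0.000153329
  P(Z=3)·L_3 = 0.30 × 0.00127018 = 0.000381055
  P(Z=4)·L_4 = 0.21 × 0.053981 = 0.011336
Normaliser: 2.04459e-05 + 0.000153329 + 0.000381055 + 0.011336 = 0.0118908
P(Process 3 | the observation) = 0.000381055 / 0.0118908 ≈ 0.0320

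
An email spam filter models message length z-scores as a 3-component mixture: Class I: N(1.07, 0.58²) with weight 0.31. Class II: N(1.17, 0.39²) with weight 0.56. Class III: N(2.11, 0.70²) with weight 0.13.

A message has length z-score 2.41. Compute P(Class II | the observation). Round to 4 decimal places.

Posterior ∝ prior × likelihood, so P(k | x) ∝ π_k f_k(x); normalise over all components.
Component likelihoods at x = 2.41:
  L_I = (1/(0.58·√(2π)))·exp(−(2.41−1.07)²/(2·0.58²)) = 0.687832·exp(-2.66885) = 0.0476888
  L_II = (1/(0.39·√(2π)))·exp(−(2.41−1.17)²/(2·0.39²)) = 1.022929·exp(-5.05457) = 0.0065264
  L_III = (1/(0.70·√(2π)))·exp(−(2.41−2.11)²/(2·0.70²)) = 0.569918·exp(-0.09184) = 0.51991
Unnormalised posteriors:
  π_I·L_I = 0.31 × 0.0476888 = 0.0147835
  π_II·L_II = 0.56 × 0.0065264 = 0.00365479
  π_III·L_III = 0.13 × 0.51991 = 0.0675882
Sum: 0.0147835 + 0.00365479 + 0.0675882 = 0.0860266
P(Class II | x) ≈ 0.0425

0.0425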